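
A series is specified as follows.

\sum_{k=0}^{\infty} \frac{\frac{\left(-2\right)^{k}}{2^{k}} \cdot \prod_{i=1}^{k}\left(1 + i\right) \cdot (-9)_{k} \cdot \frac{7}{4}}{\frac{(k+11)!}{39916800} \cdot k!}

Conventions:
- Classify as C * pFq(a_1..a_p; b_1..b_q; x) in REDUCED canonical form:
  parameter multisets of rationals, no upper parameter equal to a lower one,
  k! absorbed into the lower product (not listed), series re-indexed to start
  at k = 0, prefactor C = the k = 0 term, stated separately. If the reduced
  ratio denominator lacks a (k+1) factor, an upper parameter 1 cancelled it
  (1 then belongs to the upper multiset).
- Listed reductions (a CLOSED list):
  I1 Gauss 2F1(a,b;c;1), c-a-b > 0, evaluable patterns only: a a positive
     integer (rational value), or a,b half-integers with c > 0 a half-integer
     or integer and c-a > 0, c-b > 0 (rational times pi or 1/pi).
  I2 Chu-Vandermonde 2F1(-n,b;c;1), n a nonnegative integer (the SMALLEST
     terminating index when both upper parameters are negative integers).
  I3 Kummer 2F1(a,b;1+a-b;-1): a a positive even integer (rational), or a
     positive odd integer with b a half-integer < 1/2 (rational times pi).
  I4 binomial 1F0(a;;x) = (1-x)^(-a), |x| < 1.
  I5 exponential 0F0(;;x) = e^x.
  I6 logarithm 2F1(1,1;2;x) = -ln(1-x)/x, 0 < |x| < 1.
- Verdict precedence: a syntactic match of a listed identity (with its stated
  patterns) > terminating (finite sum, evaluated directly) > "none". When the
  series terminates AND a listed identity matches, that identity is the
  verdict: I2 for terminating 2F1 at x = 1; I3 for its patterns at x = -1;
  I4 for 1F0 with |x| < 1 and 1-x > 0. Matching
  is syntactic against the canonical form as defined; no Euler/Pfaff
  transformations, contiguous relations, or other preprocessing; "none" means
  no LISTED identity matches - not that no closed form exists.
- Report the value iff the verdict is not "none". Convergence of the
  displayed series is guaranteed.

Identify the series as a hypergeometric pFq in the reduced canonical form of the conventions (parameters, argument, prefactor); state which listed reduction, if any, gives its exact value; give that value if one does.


Structural cue: x = -1 and the denominator's factorial ratio (prefactor 7/4) is a lower Pochhammer.
Ratio: r(k) = -1 * (k-9) (k+2) / [(k+12) (k+1)] - rational in k, leading ratio -1; with t_0 = \frac{7}{4}, classification follows.

Canonical form: C = \frac{7}{4} times 2F1 with upper {-9, 2}, lower {12}, x = -1. Verdict at x = -1: Kummer (I3) matches (x = -1; c = 12 equals 1+a-b for upper {-9, 2}: listed pattern). Value: \frac{77}{8}.


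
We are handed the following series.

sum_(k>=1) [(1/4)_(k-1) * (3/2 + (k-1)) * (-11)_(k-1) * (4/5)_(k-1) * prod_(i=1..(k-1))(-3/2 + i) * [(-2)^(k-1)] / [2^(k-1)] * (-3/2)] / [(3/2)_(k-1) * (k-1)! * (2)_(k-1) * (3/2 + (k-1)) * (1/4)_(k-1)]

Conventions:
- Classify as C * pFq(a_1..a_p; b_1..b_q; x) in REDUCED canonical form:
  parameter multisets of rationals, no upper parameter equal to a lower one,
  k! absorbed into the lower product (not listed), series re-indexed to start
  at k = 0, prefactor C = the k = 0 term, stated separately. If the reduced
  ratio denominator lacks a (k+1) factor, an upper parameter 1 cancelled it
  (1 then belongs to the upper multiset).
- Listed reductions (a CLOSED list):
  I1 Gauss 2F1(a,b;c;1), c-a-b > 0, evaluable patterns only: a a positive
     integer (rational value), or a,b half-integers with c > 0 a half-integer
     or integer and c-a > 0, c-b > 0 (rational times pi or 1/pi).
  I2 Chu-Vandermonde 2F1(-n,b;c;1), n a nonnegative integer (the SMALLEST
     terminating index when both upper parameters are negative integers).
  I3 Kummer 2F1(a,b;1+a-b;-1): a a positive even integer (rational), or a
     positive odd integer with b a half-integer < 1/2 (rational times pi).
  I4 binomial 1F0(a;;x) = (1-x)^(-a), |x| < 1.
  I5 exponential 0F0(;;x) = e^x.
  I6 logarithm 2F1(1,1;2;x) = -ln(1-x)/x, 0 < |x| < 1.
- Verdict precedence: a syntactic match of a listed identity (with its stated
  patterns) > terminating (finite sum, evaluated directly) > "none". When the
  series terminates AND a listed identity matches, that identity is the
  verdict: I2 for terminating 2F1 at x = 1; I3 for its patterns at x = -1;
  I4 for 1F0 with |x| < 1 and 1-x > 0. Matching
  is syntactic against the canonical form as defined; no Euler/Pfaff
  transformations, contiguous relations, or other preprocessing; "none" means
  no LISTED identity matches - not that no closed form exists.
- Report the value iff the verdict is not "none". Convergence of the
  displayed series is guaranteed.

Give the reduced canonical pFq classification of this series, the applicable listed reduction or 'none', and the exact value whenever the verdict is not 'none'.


Canonical form: C = -3/2 times 3F2 with upper {-11, -1/2, 4/5}, lower {3/2, 2}, x = -1. Verdict: terminating - no listed pattern fits, but -11 in the upper list cuts the series at k = 11; direct evaluation. Exact value: 2042358790572/364990234375.

The tell: from the first term -3/2: the two k-th powers (C = -3/2, x = -1) combine into one argument.
Consecutive-term ratio: r(k) = (-1) * (k-11) (k-1/2) (k+4/5) / [(k+3/2) (k+2) (k+1)] - rational; roots negated = parameters, x = (-1), C = -3/2.


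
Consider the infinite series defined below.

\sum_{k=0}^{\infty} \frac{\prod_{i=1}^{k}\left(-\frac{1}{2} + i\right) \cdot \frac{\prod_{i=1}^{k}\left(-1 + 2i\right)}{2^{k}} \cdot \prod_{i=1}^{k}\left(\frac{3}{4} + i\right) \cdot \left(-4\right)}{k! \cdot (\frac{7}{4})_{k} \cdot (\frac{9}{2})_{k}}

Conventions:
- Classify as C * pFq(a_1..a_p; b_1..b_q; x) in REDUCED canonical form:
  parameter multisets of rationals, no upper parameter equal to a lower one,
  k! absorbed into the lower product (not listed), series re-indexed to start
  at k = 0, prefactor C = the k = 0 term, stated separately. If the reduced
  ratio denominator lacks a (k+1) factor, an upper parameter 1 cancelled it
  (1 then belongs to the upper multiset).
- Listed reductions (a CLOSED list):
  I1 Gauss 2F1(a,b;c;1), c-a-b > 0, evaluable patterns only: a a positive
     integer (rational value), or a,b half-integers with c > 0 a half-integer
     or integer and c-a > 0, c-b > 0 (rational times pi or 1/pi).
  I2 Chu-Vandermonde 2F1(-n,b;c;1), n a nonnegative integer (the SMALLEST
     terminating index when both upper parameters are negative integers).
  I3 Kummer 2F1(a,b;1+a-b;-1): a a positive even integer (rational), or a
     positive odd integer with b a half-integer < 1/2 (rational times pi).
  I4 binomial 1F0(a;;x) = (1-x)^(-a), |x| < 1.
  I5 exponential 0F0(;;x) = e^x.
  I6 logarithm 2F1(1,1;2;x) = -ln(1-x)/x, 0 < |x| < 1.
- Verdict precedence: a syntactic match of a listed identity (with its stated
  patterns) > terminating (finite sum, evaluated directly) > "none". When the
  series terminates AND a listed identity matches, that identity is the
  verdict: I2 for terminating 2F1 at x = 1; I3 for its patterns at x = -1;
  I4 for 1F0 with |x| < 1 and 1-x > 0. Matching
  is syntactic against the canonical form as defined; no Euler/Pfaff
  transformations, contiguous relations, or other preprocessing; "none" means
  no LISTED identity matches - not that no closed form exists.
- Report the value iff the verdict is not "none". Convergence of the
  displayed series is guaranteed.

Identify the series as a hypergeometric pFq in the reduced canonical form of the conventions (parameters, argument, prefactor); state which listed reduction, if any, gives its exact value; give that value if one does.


Key step: x = 1 and the odd product 1*3*...*(2k-1) (C = -4) is 2^k (1/2)_k.
Ratio: r(k) = 1 * (k+\frac{1}{2}) (k+\frac{1}{2}) / [(k+\frac{9}{2}) (k+1)] - rational in k. x = 1; t_0 = -4; negate the roots.

Classification (C = -4): 2F1 with upper {\frac{1}{2}, \frac{1}{2}}, lower {\frac{9}{2}}, argument x = 1. Verdict: Gauss (I1, half-integer pattern) applies (x = 1; upper {\frac{1}{2}, \frac{1}{2}} half-integers, c = \frac{9}{2} in the evaluable pattern). Value: \left(-\frac{175}{128}\right) \cdot \pi.


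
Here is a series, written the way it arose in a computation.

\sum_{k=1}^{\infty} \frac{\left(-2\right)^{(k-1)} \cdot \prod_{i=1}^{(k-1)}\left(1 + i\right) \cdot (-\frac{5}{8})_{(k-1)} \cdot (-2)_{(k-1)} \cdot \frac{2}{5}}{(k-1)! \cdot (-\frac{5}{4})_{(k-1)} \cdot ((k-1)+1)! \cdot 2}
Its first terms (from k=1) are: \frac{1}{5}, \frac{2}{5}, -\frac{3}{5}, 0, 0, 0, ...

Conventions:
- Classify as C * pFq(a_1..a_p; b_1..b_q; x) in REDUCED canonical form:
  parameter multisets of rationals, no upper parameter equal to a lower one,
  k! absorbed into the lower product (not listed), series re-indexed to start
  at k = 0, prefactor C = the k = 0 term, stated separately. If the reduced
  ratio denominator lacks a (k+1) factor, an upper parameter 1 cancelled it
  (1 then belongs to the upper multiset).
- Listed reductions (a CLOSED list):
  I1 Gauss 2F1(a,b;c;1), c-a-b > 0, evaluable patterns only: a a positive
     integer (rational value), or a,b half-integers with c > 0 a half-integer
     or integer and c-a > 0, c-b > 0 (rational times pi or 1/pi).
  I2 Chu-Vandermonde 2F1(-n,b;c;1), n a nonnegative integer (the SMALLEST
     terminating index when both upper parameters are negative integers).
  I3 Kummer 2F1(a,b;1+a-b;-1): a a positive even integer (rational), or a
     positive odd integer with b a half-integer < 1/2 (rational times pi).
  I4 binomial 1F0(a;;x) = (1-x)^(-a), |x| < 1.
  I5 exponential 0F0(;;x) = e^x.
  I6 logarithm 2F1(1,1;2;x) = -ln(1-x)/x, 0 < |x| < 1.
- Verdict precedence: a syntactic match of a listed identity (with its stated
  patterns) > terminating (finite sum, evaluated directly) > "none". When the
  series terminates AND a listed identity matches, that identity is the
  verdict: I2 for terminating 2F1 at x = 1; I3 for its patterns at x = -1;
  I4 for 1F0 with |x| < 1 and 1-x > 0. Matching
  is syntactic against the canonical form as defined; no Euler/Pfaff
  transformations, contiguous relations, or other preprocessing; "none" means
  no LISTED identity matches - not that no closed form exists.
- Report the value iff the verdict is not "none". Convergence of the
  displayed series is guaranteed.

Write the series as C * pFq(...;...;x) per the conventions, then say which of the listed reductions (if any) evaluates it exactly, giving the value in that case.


Reduced: x = -2, 2F1, upper = {-2, -\frac{5}{8}}, lower = {-\frac{5}{4}}, C = \frac{1}{5}. Verdict: terminating. (-2)_k vanishes past k = 2, leaving a 3-term sum, computed directly. Sum: 0.

Key step: x = -2 and the running product (C = 1/5) telescopes to a rising factorial.
Step ratio: r(k) = -2 * (k-2) (k-\frac{5}{8}) / [(k-\frac{5}{4}) (k+1)] - poly over poly, x = -2 from leading terms; C = \frac{1}{5} at k = 0.


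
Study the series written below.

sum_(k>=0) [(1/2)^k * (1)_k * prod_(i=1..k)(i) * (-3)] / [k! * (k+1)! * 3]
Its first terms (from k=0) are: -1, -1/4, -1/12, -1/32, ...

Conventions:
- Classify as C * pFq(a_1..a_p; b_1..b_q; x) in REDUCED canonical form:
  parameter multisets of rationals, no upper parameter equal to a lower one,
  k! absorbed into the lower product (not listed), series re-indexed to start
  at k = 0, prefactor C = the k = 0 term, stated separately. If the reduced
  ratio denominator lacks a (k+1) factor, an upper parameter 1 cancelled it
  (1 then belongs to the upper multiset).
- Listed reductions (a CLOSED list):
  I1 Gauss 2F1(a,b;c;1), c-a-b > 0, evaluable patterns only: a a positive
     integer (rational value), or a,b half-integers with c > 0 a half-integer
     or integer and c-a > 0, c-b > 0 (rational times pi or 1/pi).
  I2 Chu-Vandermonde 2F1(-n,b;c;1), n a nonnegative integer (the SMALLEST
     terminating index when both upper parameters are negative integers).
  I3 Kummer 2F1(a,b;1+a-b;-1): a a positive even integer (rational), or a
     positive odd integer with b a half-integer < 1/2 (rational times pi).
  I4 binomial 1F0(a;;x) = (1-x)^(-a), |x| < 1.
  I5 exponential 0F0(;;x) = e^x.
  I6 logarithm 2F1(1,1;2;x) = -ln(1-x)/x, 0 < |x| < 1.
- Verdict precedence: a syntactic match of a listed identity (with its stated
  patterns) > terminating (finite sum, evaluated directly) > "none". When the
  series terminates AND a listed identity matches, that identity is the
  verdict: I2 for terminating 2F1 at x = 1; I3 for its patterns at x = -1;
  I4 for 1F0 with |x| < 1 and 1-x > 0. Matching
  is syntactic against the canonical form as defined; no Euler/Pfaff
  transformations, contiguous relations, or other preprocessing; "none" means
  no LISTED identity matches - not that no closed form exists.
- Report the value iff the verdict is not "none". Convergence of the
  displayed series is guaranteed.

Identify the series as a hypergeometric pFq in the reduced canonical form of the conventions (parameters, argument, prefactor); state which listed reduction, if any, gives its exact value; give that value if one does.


First insight: x = (1/2) and the constant factors (prefactor -1) combine into one prefactor.
Adjacent-term ratio: r(k) = (1/2) * (k+1) (k+1) / [(k+2) (k+1)] - poly over poly, x = (1/2) from leading terms; C = -1 at k = 0.

This is -1 * 2F1(1, 1; 2; 1/2) in reduced canonical form. Verdict at x = 1/2: the logarithmic series (I6) matches (the logarithm: parameters (1,1;2), x = 1/2). Its exact value is 2 * ln(1/2).


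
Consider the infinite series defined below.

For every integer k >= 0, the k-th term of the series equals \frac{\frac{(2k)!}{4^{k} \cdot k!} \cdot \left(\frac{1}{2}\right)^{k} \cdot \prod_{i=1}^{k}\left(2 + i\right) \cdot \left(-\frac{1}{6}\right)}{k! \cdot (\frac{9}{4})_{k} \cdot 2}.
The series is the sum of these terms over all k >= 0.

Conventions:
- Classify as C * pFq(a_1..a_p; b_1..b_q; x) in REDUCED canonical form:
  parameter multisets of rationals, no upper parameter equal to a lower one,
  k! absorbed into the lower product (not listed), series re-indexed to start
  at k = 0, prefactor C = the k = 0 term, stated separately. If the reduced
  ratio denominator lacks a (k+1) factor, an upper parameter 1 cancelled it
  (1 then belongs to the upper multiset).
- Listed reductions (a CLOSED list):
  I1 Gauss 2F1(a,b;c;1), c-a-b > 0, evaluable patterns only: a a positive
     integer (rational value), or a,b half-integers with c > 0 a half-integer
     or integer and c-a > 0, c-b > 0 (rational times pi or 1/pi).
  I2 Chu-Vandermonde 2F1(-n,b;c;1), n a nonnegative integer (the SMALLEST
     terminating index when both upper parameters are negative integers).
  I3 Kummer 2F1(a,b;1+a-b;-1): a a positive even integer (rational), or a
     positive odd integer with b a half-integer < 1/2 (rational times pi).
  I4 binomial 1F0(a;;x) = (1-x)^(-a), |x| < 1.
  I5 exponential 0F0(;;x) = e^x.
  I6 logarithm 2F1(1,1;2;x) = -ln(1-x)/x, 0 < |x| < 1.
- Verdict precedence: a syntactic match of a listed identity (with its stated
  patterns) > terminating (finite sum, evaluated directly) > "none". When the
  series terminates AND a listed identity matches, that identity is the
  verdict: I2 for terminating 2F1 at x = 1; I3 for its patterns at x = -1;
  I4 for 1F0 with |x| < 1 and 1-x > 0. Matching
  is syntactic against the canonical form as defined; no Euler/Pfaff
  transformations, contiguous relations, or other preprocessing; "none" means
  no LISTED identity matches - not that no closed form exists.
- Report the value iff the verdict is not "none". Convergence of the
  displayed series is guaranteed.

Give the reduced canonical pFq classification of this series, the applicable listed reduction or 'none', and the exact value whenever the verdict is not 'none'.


At argument \frac{1}{2}: a 2F1 with upper {\frac{1}{2}, 3}, lower {\frac{9}{4}}, scaled by C = -\frac{1}{12}. Verdict: none. Every listed pattern misses the 2F1 form at \frac{1}{2}, upper {\frac{1}{2}, 3}.

First insight: x = \frac{1}{2} and the constant factors (C = -1/12, x = 1/2) combine into one prefactor.
Step ratio: r(k) = \frac{1}{2} * (k+\frac{1}{2}) (k+3) / [(k+\frac{9}{4}) (k+1)] - rational in k. x = \frac{1}{2}; t_0 = -\frac{1}{12}; negate the roots.


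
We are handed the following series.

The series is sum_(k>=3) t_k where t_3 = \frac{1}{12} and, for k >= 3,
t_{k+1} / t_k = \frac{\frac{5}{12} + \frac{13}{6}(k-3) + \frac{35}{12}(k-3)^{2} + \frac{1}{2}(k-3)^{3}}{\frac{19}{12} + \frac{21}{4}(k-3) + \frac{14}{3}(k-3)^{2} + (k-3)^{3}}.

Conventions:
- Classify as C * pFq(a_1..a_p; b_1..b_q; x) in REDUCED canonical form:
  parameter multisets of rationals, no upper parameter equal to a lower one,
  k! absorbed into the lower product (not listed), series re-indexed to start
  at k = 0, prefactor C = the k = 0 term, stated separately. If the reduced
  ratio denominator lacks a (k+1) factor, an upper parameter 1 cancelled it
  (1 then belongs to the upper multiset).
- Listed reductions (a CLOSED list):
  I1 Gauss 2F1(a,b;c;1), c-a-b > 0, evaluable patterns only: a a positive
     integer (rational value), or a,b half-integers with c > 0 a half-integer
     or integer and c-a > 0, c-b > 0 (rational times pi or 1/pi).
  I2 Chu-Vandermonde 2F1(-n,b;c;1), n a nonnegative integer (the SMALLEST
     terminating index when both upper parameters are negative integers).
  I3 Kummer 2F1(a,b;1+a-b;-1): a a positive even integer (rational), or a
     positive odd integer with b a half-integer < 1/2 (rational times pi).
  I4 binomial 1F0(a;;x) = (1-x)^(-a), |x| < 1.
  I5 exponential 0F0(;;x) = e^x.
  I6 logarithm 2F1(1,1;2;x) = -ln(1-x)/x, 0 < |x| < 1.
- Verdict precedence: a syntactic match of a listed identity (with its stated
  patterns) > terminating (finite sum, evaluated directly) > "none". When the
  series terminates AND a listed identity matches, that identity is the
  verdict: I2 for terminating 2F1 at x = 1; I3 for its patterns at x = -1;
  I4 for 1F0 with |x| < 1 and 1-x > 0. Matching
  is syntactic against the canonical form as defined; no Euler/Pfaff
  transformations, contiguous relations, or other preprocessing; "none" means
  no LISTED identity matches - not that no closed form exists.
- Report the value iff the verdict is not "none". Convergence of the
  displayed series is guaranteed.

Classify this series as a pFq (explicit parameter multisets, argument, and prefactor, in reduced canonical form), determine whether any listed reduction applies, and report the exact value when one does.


The tell: from the first term \frac{1}{12}: factor the ratio over Q (C = 1/12): negated roots = parameters.
Adjacent-term ratio: r(k) = \frac{1}{2} * (k+\frac{1}{3}) (k+5) / [(k+\frac{19}{6}) (k+1)] - rational in k, leading ratio \frac{1}{2}; with t_0 = \frac{1}{12}, classification follows.

x = \frac{1}{2} here; the reduced form reads 2F1, upper {\frac{1}{3}, 5}, lower {\frac{19}{6}}, C = \frac{1}{12}. Verdict: none - at argument \frac{1}{2} the multisets {\frac{1}{3}, 5} ; {\frac{19}{6}} match no listed identity.


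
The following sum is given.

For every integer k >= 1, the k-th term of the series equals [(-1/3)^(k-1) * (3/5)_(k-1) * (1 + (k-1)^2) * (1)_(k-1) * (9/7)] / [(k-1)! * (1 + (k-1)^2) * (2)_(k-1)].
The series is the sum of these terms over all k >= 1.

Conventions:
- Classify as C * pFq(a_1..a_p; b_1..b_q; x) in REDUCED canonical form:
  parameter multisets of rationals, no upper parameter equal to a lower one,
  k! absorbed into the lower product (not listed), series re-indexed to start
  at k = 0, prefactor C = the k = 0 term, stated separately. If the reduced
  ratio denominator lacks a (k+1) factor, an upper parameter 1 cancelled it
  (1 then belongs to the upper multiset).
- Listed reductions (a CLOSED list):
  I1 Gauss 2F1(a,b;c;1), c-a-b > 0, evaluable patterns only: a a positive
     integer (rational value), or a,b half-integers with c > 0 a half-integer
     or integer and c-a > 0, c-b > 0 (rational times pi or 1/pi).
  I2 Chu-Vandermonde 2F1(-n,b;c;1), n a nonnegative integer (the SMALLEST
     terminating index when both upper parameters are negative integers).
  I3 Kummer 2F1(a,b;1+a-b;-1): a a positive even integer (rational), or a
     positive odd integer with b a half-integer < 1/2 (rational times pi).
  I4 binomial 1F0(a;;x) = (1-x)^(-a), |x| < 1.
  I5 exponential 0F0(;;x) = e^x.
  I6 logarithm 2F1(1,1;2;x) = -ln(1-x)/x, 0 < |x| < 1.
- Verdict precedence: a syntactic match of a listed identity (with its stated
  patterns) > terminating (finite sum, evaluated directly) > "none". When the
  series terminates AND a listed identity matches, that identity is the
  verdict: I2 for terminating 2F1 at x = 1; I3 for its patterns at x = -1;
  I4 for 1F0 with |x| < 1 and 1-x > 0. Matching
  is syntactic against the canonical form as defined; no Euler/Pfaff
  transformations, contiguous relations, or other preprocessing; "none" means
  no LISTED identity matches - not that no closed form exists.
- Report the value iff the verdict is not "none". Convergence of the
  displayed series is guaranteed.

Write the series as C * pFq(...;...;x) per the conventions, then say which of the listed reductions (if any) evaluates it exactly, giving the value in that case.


With C = 9/7: the canonical form is 2F1(3/5, 1; 2; -1/3). Verdict: none - this 2F1 at x = -1/3 matches no listed pattern, and upper {3/5, 1} holds no stopper.

Key step: x = (-1/3) and striking the common factor k^2 + 1 reduces the term (C = 9/7).
Term ratio: r(k) = (-1/3) * (k+3/5) (k+1) / [(k+2) (k+1)] - rational; roots negated = parameters, x = (-1/3), C = 9/7.


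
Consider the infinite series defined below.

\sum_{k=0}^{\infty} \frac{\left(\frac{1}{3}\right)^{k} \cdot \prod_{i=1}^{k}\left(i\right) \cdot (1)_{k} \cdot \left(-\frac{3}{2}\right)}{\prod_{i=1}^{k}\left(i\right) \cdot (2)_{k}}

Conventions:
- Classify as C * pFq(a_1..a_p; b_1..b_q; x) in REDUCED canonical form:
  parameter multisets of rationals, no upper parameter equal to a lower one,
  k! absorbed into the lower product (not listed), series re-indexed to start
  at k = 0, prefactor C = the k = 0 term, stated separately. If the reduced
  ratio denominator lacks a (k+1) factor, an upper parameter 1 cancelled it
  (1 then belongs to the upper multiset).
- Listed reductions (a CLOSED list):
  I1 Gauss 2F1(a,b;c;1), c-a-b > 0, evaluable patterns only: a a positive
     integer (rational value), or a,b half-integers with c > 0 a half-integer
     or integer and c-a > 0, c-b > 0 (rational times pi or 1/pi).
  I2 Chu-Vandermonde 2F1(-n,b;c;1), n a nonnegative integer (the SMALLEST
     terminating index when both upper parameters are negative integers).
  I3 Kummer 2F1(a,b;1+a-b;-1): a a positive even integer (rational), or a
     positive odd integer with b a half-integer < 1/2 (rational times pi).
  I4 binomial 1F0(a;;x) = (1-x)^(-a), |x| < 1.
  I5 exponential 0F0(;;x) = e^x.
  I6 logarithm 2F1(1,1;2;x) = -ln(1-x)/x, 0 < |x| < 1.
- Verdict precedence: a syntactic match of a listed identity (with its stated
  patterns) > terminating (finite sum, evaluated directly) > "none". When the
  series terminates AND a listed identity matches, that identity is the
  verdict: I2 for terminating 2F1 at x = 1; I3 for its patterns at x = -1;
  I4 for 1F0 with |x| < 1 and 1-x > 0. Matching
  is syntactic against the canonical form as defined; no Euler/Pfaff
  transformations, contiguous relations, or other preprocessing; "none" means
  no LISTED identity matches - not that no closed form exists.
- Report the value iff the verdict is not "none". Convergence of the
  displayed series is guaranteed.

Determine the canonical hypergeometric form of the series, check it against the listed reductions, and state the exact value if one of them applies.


At argument \frac{1}{3}: a 2F1 with upper {1, 1}, lower {2}, scaled by C = -\frac{3}{2}. Verdict (x = \frac{1}{3}): the I6 logarithm reduction applies (the logarithm: parameters (1,1;2), x = \frac{1}{3}). Value: \frac{9}{2} \cdot \ln\left(\frac{2}{3}\right).

Key observation: from the first term -\frac{3}{2}: the product of the first k integers (C = -3/2) is k!.
Adjacent-term ratio: r(k) = \frac{1}{3} * (k+1) (k+1) / [(k+2) (k+1)] - rational in k, leading ratio \frac{1}{3}; with t_0 = -\frac{3}{2}, classification follows.


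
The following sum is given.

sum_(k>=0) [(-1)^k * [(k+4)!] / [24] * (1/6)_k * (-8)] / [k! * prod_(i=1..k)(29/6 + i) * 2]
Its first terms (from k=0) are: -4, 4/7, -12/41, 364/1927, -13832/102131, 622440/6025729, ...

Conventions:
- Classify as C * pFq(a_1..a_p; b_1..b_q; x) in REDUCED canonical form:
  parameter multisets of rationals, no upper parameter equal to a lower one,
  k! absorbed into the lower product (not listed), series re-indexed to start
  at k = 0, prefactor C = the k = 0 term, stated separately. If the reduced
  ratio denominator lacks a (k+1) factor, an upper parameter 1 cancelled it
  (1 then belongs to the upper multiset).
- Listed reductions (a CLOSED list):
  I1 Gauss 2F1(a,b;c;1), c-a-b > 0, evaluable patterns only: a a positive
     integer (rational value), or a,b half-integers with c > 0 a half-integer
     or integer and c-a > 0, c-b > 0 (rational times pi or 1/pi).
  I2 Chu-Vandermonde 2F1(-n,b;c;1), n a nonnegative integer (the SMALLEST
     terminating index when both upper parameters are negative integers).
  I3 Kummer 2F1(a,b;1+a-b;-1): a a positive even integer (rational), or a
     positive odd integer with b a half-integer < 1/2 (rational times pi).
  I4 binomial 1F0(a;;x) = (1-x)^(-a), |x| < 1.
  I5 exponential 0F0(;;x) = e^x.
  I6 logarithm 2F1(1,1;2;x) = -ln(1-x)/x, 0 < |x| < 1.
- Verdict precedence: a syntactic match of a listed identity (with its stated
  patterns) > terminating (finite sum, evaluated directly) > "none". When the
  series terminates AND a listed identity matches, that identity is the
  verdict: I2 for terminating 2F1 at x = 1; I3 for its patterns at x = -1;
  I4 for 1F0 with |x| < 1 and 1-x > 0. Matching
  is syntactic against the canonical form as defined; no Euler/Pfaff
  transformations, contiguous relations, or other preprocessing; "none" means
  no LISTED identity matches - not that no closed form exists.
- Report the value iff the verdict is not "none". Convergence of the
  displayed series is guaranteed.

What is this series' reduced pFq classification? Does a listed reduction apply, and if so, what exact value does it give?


Key step: t_0 being -4, the constant factors (C = -4, x = -1) combine into one prefactor.
Step ratio: r(k) = (-1) * (k+1/6) (k+5) / [(k+35/6) (k+1)] - rational in k. x = (-1); t_0 = -4; negate the roots.

Reduced: x = -1, 2F1, upper = {1/6, 5}, lower = {35/6}, C = -4. Verdict: no listed reduction: x = -1 and upper {1/6, 5} fail every I1-I6 pattern.


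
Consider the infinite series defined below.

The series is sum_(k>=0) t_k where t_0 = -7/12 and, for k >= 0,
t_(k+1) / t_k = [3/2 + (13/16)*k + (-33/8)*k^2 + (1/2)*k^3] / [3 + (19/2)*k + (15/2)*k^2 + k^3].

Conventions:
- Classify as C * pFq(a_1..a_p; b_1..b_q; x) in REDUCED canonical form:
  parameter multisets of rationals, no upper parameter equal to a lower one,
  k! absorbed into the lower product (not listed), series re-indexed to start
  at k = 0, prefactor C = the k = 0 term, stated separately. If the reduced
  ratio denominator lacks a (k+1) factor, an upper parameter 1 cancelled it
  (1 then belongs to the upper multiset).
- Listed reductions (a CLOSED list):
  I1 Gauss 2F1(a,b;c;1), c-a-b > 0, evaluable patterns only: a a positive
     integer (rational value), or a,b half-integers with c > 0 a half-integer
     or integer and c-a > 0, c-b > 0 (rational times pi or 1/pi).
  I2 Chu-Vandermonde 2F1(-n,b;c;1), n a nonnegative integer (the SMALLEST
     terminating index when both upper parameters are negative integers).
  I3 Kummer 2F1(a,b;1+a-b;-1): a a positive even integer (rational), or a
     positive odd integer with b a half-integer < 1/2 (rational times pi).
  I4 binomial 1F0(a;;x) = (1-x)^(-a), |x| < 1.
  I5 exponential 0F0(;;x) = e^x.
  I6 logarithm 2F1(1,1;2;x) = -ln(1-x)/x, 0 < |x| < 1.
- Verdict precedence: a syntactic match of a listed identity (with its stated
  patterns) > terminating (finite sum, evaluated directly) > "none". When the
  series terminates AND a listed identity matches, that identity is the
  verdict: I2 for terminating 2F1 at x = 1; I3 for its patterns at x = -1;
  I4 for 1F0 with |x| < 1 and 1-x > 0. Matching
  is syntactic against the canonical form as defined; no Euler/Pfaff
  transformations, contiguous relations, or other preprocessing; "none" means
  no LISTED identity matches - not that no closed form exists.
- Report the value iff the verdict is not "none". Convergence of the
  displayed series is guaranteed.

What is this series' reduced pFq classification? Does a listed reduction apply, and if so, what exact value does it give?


First insight: with t_0 = -7/12, factor the ratio over Q (C = -7/12, x = 1/2): negated roots = parameters.
Adjacent-term ratio: r(k) = (1/2) * (k-8) (k-3/4) / [(k+6) (k+1)] - rational; roots negated = parameters, x = (1/2), C = -7/12.

Reduced: x = 1/2, 2F1, upper = {-8, -3/4}, lower = {6}, C = -7/12. Verdict: terminating. With -8 upstairs the series is a 9-term polynomial sum; evaluated term by term. Value: -243563137825/283467841536.


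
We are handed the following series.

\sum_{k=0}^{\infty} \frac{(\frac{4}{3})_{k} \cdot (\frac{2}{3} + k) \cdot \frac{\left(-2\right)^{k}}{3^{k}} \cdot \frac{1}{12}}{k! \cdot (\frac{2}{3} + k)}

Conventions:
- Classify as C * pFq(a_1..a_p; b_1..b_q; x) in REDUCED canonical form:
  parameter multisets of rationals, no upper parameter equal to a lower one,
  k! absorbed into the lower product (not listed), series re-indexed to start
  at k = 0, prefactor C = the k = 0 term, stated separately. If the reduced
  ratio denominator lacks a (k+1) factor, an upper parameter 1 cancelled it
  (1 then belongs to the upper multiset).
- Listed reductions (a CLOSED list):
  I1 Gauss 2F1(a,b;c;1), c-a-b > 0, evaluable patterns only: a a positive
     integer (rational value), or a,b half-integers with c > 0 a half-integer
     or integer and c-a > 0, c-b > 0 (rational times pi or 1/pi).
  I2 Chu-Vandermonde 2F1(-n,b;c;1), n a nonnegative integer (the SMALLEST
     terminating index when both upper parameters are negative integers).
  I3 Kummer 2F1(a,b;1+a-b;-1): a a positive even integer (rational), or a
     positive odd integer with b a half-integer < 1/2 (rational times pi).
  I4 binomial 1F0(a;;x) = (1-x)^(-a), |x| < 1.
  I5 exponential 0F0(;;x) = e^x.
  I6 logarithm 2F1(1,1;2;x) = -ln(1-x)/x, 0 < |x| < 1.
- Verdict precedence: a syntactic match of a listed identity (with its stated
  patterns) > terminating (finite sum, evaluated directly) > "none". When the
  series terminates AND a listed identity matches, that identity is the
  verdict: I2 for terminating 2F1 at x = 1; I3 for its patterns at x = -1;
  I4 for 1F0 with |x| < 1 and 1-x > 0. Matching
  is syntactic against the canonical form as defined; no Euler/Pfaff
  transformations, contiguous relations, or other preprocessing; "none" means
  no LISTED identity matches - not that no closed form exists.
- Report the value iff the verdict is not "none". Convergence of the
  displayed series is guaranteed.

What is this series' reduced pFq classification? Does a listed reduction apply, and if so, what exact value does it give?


First insight: t_0 = \frac{1}{12} here, and k + 2/3 divides numerator and denominator alike; prefactor 1/12 after cancelling.
Ratio: r(k) = -\frac{2}{3} * (k+\frac{4}{3}) / [(k+1)] - rational in k. x = -\frac{2}{3}; t_0 = \frac{1}{12}; negate the roots.

Prefactor \frac{1}{12}, argument -\frac{2}{3}: 1F0 with upper {\frac{4}{3}} over lower {-}. Verdict: the binomial series (I4) matches (the 1F0 binomial series: exponent -4/3, x = -\frac{2}{3}). Its exact value is \frac{1}{12} \cdot \left(\frac{5}{3}\right)^{-\frac{4}{3}}.


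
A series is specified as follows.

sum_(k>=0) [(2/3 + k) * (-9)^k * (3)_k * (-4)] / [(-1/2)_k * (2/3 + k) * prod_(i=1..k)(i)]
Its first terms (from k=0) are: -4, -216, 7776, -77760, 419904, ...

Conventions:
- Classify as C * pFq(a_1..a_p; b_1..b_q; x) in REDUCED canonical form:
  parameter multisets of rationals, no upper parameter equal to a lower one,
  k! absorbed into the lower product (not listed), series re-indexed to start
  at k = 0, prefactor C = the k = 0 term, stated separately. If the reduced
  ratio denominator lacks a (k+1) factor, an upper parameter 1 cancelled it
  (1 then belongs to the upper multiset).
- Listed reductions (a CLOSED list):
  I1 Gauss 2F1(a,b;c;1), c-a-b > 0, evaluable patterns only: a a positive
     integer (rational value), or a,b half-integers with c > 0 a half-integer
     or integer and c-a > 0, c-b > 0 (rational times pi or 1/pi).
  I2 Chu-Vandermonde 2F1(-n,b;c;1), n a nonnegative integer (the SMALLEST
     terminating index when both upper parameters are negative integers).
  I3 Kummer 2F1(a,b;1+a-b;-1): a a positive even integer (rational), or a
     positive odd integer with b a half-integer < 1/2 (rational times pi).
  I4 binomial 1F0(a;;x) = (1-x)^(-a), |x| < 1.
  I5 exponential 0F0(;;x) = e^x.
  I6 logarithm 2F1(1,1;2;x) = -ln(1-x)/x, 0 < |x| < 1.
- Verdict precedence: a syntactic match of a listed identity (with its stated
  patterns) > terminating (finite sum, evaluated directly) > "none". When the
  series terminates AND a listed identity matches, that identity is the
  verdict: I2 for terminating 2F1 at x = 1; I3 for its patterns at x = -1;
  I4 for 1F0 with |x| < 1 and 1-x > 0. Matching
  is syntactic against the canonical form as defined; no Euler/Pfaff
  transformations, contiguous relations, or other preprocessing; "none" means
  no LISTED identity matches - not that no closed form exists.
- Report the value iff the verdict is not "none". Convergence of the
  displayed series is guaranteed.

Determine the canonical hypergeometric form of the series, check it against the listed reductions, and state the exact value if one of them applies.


The series (x = -9) is 1F1: upper {3}, lower {-1/2}, prefactor -4. Verdict: none - at argument -9 the multisets {3} ; {-1/2} match no listed identity.

Key step: x = (-9) and k + 2/3 divides numerator and denominator alike; prefactor -4 after cancelling.
Step ratio: r(k) = (-9) * (k+3) / [(k-1/2) (k+1)] - poly over poly, x = (-9) from leading terms; C = -4 at k = 0.


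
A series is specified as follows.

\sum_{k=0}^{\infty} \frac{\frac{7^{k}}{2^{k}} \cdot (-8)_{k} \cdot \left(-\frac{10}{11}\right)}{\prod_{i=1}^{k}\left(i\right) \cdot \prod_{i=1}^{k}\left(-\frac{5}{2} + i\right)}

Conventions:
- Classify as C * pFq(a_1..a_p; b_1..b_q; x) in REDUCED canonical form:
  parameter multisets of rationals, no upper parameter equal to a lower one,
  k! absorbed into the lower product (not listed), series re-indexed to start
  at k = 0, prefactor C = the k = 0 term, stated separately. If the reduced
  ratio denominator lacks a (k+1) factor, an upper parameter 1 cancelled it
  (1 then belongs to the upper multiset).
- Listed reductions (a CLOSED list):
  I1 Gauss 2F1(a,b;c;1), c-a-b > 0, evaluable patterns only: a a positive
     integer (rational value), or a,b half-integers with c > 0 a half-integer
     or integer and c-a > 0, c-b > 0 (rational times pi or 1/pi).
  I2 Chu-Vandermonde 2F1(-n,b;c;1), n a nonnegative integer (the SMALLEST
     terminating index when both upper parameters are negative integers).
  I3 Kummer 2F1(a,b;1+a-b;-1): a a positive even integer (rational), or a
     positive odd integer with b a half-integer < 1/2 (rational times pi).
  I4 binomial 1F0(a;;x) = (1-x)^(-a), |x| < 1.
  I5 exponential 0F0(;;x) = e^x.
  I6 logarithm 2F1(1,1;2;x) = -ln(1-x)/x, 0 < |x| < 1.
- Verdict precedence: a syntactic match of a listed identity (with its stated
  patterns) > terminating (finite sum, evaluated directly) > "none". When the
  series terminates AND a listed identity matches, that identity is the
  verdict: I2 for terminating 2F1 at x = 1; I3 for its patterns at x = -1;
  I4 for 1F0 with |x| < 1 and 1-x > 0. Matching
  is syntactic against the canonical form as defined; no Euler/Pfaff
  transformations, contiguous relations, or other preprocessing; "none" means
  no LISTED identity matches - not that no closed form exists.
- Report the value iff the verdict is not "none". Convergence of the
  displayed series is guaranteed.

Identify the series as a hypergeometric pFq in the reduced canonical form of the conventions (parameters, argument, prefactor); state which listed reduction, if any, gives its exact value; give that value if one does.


The series (x = \frac{7}{2}) is 1F1: upper {-8}, lower {-\frac{3}{2}}, prefactor -\frac{10}{11}. Verdict: terminating - upper -8 stops the sum at k = 8; the 9 terms are added exactly. Sum: -\frac{150496}{1089}.

Structural cue: from the first term -\frac{10}{11}: the two k-th powers (C = -10/11, x = 7/2) combine into one argument.
Consecutive-term ratio: r(k) = \frac{7}{2} * (k-8) / [(k-\frac{3}{2}) (k+1)] - poly over poly, x = \frac{7}{2} from leading terms; C = -\frac{10}{11} at k = 0.


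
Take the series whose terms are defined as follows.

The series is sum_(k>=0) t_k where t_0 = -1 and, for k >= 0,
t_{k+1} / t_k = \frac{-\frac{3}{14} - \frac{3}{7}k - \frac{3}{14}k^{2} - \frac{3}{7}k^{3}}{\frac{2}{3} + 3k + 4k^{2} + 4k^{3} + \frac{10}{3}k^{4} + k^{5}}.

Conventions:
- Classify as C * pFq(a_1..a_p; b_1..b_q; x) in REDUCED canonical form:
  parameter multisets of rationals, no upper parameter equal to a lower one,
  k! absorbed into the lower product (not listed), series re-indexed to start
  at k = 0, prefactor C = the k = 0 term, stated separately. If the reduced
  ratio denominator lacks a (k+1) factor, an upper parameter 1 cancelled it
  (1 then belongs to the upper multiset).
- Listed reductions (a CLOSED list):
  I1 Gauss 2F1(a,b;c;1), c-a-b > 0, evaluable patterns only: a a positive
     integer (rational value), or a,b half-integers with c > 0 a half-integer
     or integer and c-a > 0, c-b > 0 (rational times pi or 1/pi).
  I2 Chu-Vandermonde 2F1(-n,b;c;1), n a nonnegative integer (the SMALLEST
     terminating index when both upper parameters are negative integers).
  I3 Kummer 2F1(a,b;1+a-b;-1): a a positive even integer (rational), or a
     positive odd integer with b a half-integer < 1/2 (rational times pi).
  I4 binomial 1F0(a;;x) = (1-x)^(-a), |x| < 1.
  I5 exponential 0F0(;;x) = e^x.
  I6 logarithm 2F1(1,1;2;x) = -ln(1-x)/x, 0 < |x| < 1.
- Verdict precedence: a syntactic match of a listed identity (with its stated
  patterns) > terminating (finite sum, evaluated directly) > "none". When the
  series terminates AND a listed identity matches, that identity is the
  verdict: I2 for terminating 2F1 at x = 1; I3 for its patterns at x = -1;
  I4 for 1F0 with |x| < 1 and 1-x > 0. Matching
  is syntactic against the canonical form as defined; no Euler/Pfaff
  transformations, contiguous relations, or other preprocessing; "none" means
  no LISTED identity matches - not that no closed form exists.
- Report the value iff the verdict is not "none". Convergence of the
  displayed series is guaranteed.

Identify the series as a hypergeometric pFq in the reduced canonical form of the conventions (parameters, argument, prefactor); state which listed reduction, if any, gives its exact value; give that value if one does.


x = -\frac{3}{7} here; the reduced form reads 1F2, upper {\frac{1}{2}}, lower {\frac{1}{3}, 2}, C = -1. Verdict: none - at argument -\frac{3}{7} the multisets {\frac{1}{2}} ; {\frac{1}{3}, 2} match no listed identity.

Key observation: with t_0 = -1, roots of the ratio polynomials (C = -1) are the negated parameters.
Term ratio: r(k) = -\frac{3}{7} * (k+\frac{1}{2}) / [(k+\frac{1}{3}) (k+2) (k+1)] - rational in k, leading ratio -\frac{3}{7}; with t_0 = -1, classification follows.


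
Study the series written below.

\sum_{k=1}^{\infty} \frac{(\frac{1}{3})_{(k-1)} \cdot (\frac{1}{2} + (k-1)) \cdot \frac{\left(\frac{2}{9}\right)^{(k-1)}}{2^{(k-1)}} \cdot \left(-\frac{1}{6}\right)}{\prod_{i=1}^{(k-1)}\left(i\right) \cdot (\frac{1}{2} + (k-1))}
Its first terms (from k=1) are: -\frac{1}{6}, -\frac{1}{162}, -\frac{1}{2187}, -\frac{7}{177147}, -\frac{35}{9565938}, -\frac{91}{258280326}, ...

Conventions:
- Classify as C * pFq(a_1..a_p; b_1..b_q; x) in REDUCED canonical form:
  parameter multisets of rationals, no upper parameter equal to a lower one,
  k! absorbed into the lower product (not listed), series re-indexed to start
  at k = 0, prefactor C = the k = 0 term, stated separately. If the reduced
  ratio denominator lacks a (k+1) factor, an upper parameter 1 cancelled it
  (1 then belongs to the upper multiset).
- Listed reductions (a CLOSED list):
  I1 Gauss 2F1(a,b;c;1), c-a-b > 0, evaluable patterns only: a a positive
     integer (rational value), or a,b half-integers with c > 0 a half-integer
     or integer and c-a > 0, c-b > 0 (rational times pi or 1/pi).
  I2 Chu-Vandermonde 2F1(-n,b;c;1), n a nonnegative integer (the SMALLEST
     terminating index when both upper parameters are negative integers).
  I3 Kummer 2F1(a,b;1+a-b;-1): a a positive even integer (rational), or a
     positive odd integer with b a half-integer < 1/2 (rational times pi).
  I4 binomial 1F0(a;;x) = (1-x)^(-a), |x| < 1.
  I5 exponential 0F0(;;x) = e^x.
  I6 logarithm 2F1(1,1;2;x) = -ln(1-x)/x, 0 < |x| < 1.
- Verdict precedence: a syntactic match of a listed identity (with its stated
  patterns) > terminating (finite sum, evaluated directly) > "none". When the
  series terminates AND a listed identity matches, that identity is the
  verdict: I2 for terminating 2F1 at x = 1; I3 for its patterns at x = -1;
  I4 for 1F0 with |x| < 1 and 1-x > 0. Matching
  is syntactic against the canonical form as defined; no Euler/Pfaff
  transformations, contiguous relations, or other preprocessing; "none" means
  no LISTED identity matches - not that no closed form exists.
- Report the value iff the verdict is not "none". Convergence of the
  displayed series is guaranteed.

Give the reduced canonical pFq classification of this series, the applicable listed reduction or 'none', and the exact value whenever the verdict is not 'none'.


Key step: with t_0 = -\frac{1}{6}, the two k-th powers (C = -1/6) combine into one argument.
Ratio: r(k) = \frac{1}{9} * (k+\frac{1}{3}) / [(k+1)] ; factor over Q: parameters, x = \frac{1}{9}, and C = -\frac{1}{6}.

Reduced: x = \frac{1}{9}, 1F0, upper = {\frac{1}{3}}, lower = {-}, C = -\frac{1}{6}. Verdict: the binomial series (I4) matches (the 1F0 binomial series: exponent -1/3, x = \frac{1}{9}). Sum: \left(-\frac{1}{6}\right) \cdot \left(\frac{8}{9}\right)^{-\frac{1}{3}}.
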